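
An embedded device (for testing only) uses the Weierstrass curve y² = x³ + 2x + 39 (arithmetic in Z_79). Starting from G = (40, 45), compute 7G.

Double-and-add on 7 = (111)₂. Start with G = (40, 45) for the leading 1-bit.
double: tangent at (40, 45): λ = (3·40² + 2)/(2·45) ≡ 62/11. 11⁻¹ ≡ 36 (mod 79) since 11·36 = 396 ≡ 1, so λ ≡ 62·36 ≡ 20.
  x = λ² - 40 - 40 = 400 - 80 ≡ 4; y = λ·(40 - 4) - 45 ≡ 43. → (4, 43)
add G: (4, 43) + (40, 45). λ = (45 - 43)/(40 - 4) ≡ 2/36 mod 79. 36⁻¹ ≡ 11 (mod 79) since 36·11 = 396 ≡ 1, so λ ≡ 22.
  x = λ² - 4 - 40 = 484 - 44 ≡ 45; y = λ·(4 - 45) - 43 ≡ 3. → (45, 3)
double: tangent at (45, 3): λ = (3·45² + 2)/(2·3) ≡ 73/6. 6⁻¹ ≡ 66 (mod 79), so λ ≡ 73·66 ≡ 78.
  x = λ² - 45 - 45 = 6084 - 90 ≡ 69; y = λ·(45 - 69) - 3 ≡ 21. → (69, 21)
add G: (69, 21) + (40, 45). λ = (45 - 21)/(40 - 69) ≡ 24/50 mod 79. 50⁻¹ ≡ 49 (mod 79), so λ ≡ 70.
  x = λ² - 69 - 40 = 4900 - 109 ≡ 51; y = λ·(69 - 51) - 21 ≡ 54. → (51, 54)

(51, 54)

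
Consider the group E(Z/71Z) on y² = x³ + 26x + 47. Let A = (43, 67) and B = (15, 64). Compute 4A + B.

(6, 63)

First 4A:
Double-and-add on 4 = (100)₂. Start with A = (43, 67) for the leading 1-bit.
double: tangent at (43, 67): λ = (3·43² + 26)/(2·67) ≡ 35/63. 63⁻¹ ≡ 62 (mod 71), so λ ≡ 35·62 ≡ 40.
  x = λ² - 43 - 43 = 1600 - 86 ≡ 23; y = λ·(43 - 23) - 67 ≡ 23. → (23, 23)
double: tangent at (23, 23): λ = (3·23² + 26)/(2·23) ≡ 51/46. 46⁻¹ ≡ 17 (mod 71), so λ ≡ 51·17 ≡ 15.
  x = λ² - 23 - 23 = 225 - 46 ≡ 37; y = λ·(23 - 37) - 23 ≡ 51. → (37, 51)
4A = (37, 51).
Finally 4A + B:
(37, 51) + (15, 64). λ = (64 - 51)/(15 - 37) ≡ 13/49 mod 71. 49⁻¹ ≡ 29 (mod 71) since 49·29 = 1421 ≡ 1, so λ ≡ 22.
  x = λ² - 37 - 15 = 484 - 52 ≡ 6; y = λ·(37 - 6) - 51 ≡ 63. → (6, 63)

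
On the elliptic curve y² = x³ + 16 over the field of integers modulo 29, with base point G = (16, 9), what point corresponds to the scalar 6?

Repeated addition: build up to 6G.
2G: tangent at (16, 9): λ = (3·16² + 0)/(2·9) ≡ 14/18. 18⁻¹ ≡ 21 (mod 29) since 18·21 = 378 ≡ 1, so λ ≡ 14·21 ≡ 4.
  x = λ² - 16 - 16 = 16 - 32 ≡ 13; y = λ·(16 - 13) - 9 ≡ 3. → (13, 3)
3G: (13, 3) + (16, 9). λ = (9 - 3)/(16 - 13) ≡ 6/3 mod 29. 3⁻¹ ≡ 10 (mod 29), so λ ≡ 2.
  x = λ² - 13 - 16 = 4 - 29 ≡ 4; y = λ·(13 - 4) - 3 ≡ 15. → (4, 15)
4G: (4, 15) + (16, 9). λ = (9 - 15)/(16 - 4) ≡ 23/12 mod 29. 12⁻¹ ≡ 17 (mod 29), so λ ≡ 14.
  x = λ² - 4 - 16 = 196 - 20 ≡ 2; y = λ·(4 - 2) - 15 ≡ 13. → (2, 13)
5G: (2, 13) + (16, 9). λ = (9 - 13)/(16 - 2) ≡ 25/14 mod 29. 14⁻¹ ≡ 27 (mod 29) since 14·27 = 378 ≡ 1, so λ ≡ 8.
  x = λ² - 2 - 16 = 64 - 18 ≡ 17; y = λ·(2 - 17) - 13 ≡ 12. → (17, 12)
6G: (17, 12) + (16, 9). λ = (9 - 12)/(16 - 17) ≡ 26/28 mod 29. 28⁻¹ ≡ 28 (mod 29), so λ ≡ 3.
  x = λ² - 17 - 16 = 9 - 33 ≡ 5; y = λ·(17 - 5) - 12 ≡ 24. → (5, 24)

(5, 24)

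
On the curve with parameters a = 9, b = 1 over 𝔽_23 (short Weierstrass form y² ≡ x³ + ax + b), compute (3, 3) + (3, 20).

O

The two points share x = 3 and their y-coordinates satisfy 3 + 20 ≡ 0 (mod 23), so they are inverses. Their sum is O.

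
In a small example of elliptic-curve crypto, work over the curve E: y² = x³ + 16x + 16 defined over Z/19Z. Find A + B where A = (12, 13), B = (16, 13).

(10, 6)

(12, 13) + (16, 13). λ = (13 - 13)/(16 - 12) ≡ 0/4 mod 19. 4⁻¹ ≡ 5 (mod 19), so λ ≡ 0.
  x = λ² - 12 - 16 = 0 - 28 ≡ 10; y = λ·(12 - 10) - 13 ≡ 6. → (10, 6)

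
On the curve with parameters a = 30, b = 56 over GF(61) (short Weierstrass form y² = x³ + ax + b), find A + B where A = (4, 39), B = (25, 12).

(10, 21)

(4, 39) + (25, 12). λ = (12 - 39)/(25 - 4) ≡ 34/21 mod 61. 21⁻¹ ≡ 32 (mod 61) since 21·32 = 672 ≡ 1, so λ ≡ 51.
  x = λ² - 4 - 25 = 2601 - 29 ≡ 10; y = λ·(4 - 10) - 39 ≡ 21. → (10, 21)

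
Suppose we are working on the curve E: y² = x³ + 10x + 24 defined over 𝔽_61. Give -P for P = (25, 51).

-(25, 51) = (25, -51 mod 61) = (25, 10).

(25, 10)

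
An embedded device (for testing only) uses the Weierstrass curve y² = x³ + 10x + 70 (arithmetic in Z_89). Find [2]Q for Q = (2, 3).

(49, 62)

tangent at (2, 3): λ = (3·2² + 10)/(2·3) ≡ 22/6. 6⁻¹ ≡ 15 (mod 89), so λ ≡ 22·15 ≡ 63.
  x = λ² - 2 - 2 = 3969 - 4 ≡ 49; y = λ·(2 - 49) - 3 ≡ 62. → (49, 62)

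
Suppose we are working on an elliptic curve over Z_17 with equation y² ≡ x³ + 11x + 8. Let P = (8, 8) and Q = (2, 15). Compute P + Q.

(8, 8) + (2, 15). λ = (15 - 8)/(2 - 8) ≡ 7/11 mod 17. 11⁻¹ ≡ 14 (mod 17) since 11·14 = 154 ≡ 1, so λ ≡ 13.
  x = λ² - 8 - 2 = 169 - 10 ≡ 6; y = λ·(8 - 6) - 8 ≡ 1. → (6, 1)

(6, 1)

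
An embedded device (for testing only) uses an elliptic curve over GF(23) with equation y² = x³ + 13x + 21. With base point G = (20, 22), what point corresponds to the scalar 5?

Double-and-add on 5 = (101)₂. Start with G = (20, 22) for the leading 1-bit.
double: tangent at (20, 22): λ = (3·20² + 13)/(2·22) ≡ 17/21. 21⁻¹ ≡ 11 (mod 23), so λ ≡ 17·11 ≡ 3.
  x = λ² - 20 - 20 = 9 - 40 ≡ 15; y = λ·(20 - 15) - 22 ≡ 16. → (15, 16)
double: tangent at (15, 16): λ = (3·15² + 13)/(2·16) ≡ 21/9. 9⁻¹ ≡ 18 (mod 23) since 9·18 = 162 ≡ 1, so λ ≡ 21·18 ≡ 10.
  x = λ² - 15 - 15 = 100 - 30 ≡ 1; y = λ·(15 - 1) - 16 ≡ 9. → (1, 9)
add G: (1, 9) + (20, 22). λ = (22 - 9)/(20 - 1) ≡ 13/19 mod 23. 19⁻¹ ≡ 17 (mod 23), so λ ≡ 14.
  x = λ² - 1 - 20 = 196 - 21 ≡ 14; y = λ·(1 - 14) - 9 ≡ 16. → (14, 16)

(14, 16)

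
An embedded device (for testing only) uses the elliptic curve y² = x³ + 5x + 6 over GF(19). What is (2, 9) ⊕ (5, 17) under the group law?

(17, 8)

(2, 9) + (5, 17). λ = (17 - 9)/(5 - 2) ≡ 8/3 mod 19. 3⁻¹ ≡ 13 (mod 19), so λ ≡ 9.
  x = λ² - 2 - 5 = 81 - 7 ≡ 17; y = λ·(2 - 17) - 9 ≡ 8. → (17, 8)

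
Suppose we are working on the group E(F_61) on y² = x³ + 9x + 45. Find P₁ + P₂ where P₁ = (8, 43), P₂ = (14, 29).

(8, 43) + (14, 29). λ = (29 - 43)/(14 - 8) ≡ 47/6 mod 61. 6⁻¹ ≡ 51 (mod 61), so λ ≡ 18.
  x = λ² - 8 - 14 = 324 - 22 ≡ 58; y = λ·(8 - 58) - 43 ≡ 33. → (58, 33)

(58, 33)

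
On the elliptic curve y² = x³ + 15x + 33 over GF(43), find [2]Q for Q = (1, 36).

(33, 42)

tangent at (1, 36): λ = (3·1² + 15)/(2·36) ≡ 18/29. 29⁻¹ ≡ 3 (mod 43), so λ ≡ 18·3 ≡ 11.
  x = λ² - 1 - 1 = 121 - 2 ≡ 33; y = λ·(1 - 33) - 36 ≡ 42. → (33, 42)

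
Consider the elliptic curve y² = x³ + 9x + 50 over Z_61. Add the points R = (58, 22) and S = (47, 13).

(58, 39)

(58, 22) + (47, 13). λ = (13 - 22)/(47 - 58) ≡ 52/50 mod 61. 50⁻¹ ≡ 11 (mod 61), so λ ≡ 23.
  x = λ² - 58 - 47 = 529 - 105 ≡ 58; y = λ·(58 - 58) - 22 ≡ 39. → (58, 39)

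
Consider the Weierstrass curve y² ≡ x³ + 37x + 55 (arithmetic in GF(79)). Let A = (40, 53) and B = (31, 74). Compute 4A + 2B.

(54, 75)

First 4A:
Repeated addition: build up to 4A.
2A: tangent at (40, 53): λ = (3·40² + 37)/(2·53) ≡ 18/27. 27⁻¹ ≡ 41 (mod 79) since 27·41 = 1107 ≡ 1, so λ ≡ 18·41 ≡ 27.
  x = λ² - 40 - 40 = 729 - 80 ≡ 17; y = λ·(40 - 17) - 53 ≡ 15. → (17, 15)
3A: (17, 15) + (40, 53). λ = (53 - 15)/(40 - 17) ≡ 38/23 mod 79. 23⁻¹ ≡ 55 (mod 79), so λ ≡ 36.
  x = λ² - 17 - 40 = 1296 - 57 ≡ 54; y = λ·(17 - 54) - 15 ≡ 75. → (54, 75)
4A: (54, 75) + (40, 53). λ = (53 - 75)/(40 - 54) ≡ 57/65 mod 79. 65⁻¹ ≡ 62 (mod 79), so λ ≡ 58.
  x = λ² - 54 - 40 = 3364 - 94 ≡ 31; y = λ·(54 - 31) - 75 ≡ 74. → (31, 74)
4A = (31, 74).
Next 2B:
Repeated addition: build up to 2B.
2B: tangent at (31, 74): λ = (3·31² + 37)/(2·74) ≡ 76/69. 69⁻¹ ≡ 71 (mod 79) since 69·71 = 4899 ≡ 1, so λ ≡ 76·71 ≡ 24.
  x = λ² - 31 - 31 = 576 - 62 ≡ 40; y = λ·(31 - 40) - 74 ≡ 26. → (40, 26)
2B = (40, 26).
Finally 4A + 2B:
(31, 74) + (40, 26). λ = (26 - 74)/(40 - 31) ≡ 31/9 mod 79. 9⁻¹ ≡ 44 (mod 79) since 9·44 = 396 ≡ 1, so λ ≡ 21.
  x = λ² - 31 - 40 = 441 - 71 ≡ 54; y = λ·(31 - 54) - 74 ≡ 75. → (54, 75)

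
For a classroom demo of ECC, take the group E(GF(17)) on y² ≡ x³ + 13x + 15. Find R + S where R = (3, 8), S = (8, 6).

(3, 8) + (8, 6). λ = (6 - 8)/(8 - 3) ≡ 15/5 mod 17. 5⁻¹ ≡ 7 (mod 17), so λ ≡ 3.
  x = λ² - 3 - 8 = 9 - 11 ≡ 15; y = λ·(3 - 15) - 8 ≡ 7. → (15, 7)

(15, 7)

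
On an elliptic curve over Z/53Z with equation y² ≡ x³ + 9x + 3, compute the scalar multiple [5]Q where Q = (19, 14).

Double-and-add on 5 = (101)₂. Start with Q = (19, 14) for the leading 1-bit.
double: tangent at (19, 14): λ = (3·19² + 9)/(2·14) ≡ 32/28. 28⁻¹ ≡ 36 (mod 53), so λ ≡ 32·36 ≡ 39.
  x = λ² - 19 - 19 = 1521 - 38 ≡ 52; y = λ·(19 - 52) - 14 ≡ 24. → (52, 24)
double: tangent at (52, 24): λ = (3·52² + 9)/(2·24) ≡ 12/48. 48⁻¹ ≡ 21 (mod 53), so λ ≡ 12·21 ≡ 40.
  x = λ² - 52 - 52 = 1600 - 104 ≡ 12; y = λ·(52 - 12) - 24 ≡ 39. → (12, 39)
add Q: (12, 39) + (19, 14). λ = (14 - 39)/(19 - 12) ≡ 28/7 mod 53. 7⁻¹ ≡ 38 (mod 53), so λ ≡ 4.
  x = λ² - 12 - 19 = 16 - 31 ≡ 38; y = λ·(12 - 38) - 39 ≡ 16. → (38, 16)

(38, 16)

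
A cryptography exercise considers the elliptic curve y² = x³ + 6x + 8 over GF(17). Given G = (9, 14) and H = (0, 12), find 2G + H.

First 2G:
Repeated addition: build up to 2G.
2G: tangent at (9, 14): λ = (3·9² + 6)/(2·14) ≡ 11/11. 11⁻¹ ≡ 14 (mod 17), so λ ≡ 11·14 ≡ 1.
  x = λ² - 9 - 9 = 1 - 18 ≡ 0; y = λ·(9 - 0) - 14 ≡ 12. → (0, 12)
2G = (0, 12).
Finally 2G + H:
tangent at (0, 12): λ = (3·0² + 6)/(2·12) ≡ 6/7. 7⁻¹ ≡ 5 (mod 17) since 7·5 = 35 ≡ 1, so λ ≡ 6·5 ≡ 13.
  x = λ² - 0 - 0 = 169 - 0 ≡ 16; y = λ·(0 - 16) - 12 ≡ 1. → (16, 1)

(16, 1)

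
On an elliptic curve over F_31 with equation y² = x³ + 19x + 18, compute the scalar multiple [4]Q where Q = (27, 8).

Repeated addition: build up to 4Q.
2Q: tangent at (27, 8): λ = (3·27² + 19)/(2·8) ≡ 5/16. 16⁻¹ ≡ 2 (mod 31), so λ ≡ 5·2 ≡ 10.
  x = λ² - 27 - 27 = 100 - 54 ≡ 15; y = λ·(27 - 15) - 8 ≡ 19. → (15, 19)
3Q: (15, 19) + (27, 8). λ = (8 - 19)/(27 - 15) ≡ 20/12 mod 31. 12⁻¹ ≡ 13 (mod 31) since 12·13 = 156 ≡ 1, so λ ≡ 12.
  x = λ² - 15 - 27 = 144 - 42 ≡ 9; y = λ·(15 - 9) - 19 ≡ 22. → (9, 22)
4Q: (9, 22) + (27, 8). λ = (8 - 22)/(27 - 9) ≡ 17/18 mod 31. 18⁻¹ ≡ 19 (mod 31), so λ ≡ 13.
  x = λ² - 9 - 27 = 169 - 36 ≡ 9; y = λ·(9 - 9) - 22 ≡ 9. → (9, 9)

(9, 9)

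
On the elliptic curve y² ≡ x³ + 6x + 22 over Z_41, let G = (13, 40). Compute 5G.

(32, 10)

Repeated addition: build up to 5G.
2G: tangent at (13, 40): λ = (3·13² + 6)/(2·40) ≡ 21/39. 39⁻¹ ≡ 20 (mod 41), so λ ≡ 21·20 ≡ 10.
  x = λ² - 13 - 13 = 100 - 26 ≡ 33; y = λ·(13 - 33) - 40 ≡ 6. → (33, 6)
3G: (33, 6) + (13, 40). λ = (40 - 6)/(13 - 33) ≡ 34/21 mod 41. 21⁻¹ ≡ 2 (mod 41), so λ ≡ 27.
  x = λ² - 33 - 13 = 729 - 46 ≡ 27; y = λ·(33 - 27) - 6 ≡ 33. → (27, 33)
4G: (27, 33) + (13, 40). λ = (40 - 33)/(13 - 27) ≡ 7/27 mod 41. 27⁻¹ ≡ 38 (mod 41), so λ ≡ 20.
  x = λ² - 27 - 13 = 400 - 40 ≡ 32; y = λ·(27 - 32) - 33 ≡ 31. → (32, 31)
5G: (32, 31) + (13, 40). λ = (40 - 31)/(13 - 32) ≡ 9/22 mod 41. 22⁻¹ ≡ 28 (mod 41) since 22·28 = 616 ≡ 1, so λ ≡ 6.
  x = λ² - 32 - 13 = 36 - 45 ≡ 32; y = λ·(32 - 32) - 31 ≡ 10. → (32, 10)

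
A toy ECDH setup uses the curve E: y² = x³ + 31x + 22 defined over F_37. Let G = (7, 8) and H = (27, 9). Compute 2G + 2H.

(22, 20)

First 2G:
Repeated addition: build up to 2G.
2G: tangent at (7, 8): λ = (3·7² + 31)/(2·8) ≡ 30/16. 16⁻¹ ≡ 7 (mod 37) since 16·7 = 112 ≡ 1, so λ ≡ 30·7 ≡ 25.
  x = λ² - 7 - 7 = 625 - 14 ≡ 19; y = λ·(7 - 19) - 8 ≡ 25. → (19, 25)
2G = (19, 25).
Next 2H:
Repeated addition: build up to 2H.
2H: tangent at (27, 9): λ = (3·27² + 31)/(2·9) ≡ 35/18. 18⁻¹ ≡ 35 (mod 37), so λ ≡ 35·35 ≡ 4.
  x = λ² - 27 - 27 = 16 - 54 ≡ 36; y = λ·(27 - 36) - 9 ≡ 29. → (36, 29)
2H = (36, 29).
Finally 2G + 2H:
(19, 25) + (36, 29). λ = (29 - 25)/(36 - 19) ≡ 4/17 mod 37. 17⁻¹ ≡ 24 (mod 37) since 17·24 = 408 ≡ 1, so λ ≡ 22.
  x = λ² - 19 - 36 = 484 - 55 ≡ 22; y = λ·(19 - 22) - 25 ≡ 20. → (22, 20)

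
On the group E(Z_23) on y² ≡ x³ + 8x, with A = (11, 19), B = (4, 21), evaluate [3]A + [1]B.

(5, 21)

First 3A:
Repeated addition: build up to 3A.
2A: tangent at (11, 19): λ = (3·11² + 8)/(2·19) ≡ 3/15. 15⁻¹ ≡ 20 (mod 23), so λ ≡ 3·20 ≡ 14.
  x = λ² - 11 - 11 = 196 - 22 ≡ 13; y = λ·(11 - 13) - 19 ≡ 22. → (13, 22)
3A: (13, 22) + (11, 19). λ = (19 - 22)/(11 - 13) ≡ 20/21 mod 23. 21⁻¹ ≡ 11 (mod 23), so λ ≡ 13.
  x = λ² - 13 - 11 = 169 - 24 ≡ 7; y = λ·(13 - 7) - 22 ≡ 10. → (7, 10)
3A = (7, 10).
Finally 3A + B:
(7, 10) + (4, 21). λ = (21 - 10)/(4 - 7) ≡ 11/20 mod 23. 20⁻¹ ≡ 15 (mod 23), so λ ≡ 4.
  x = λ² - 7 - 4 = 16 - 11 ≡ 5; y = λ·(7 - 5) - 10 ≡ 21. → (5, 21)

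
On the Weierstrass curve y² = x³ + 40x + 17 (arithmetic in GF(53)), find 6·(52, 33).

(9, 29)

Write G = (52, 33).
Double-and-add on 6 = (110)₂. Start with G = (52, 33) for the leading 1-bit.
double: tangent at (52, 33): λ = (3·52² + 40)/(2·33) ≡ 43/13. 13⁻¹ ≡ 49 (mod 53), so λ ≡ 43·49 ≡ 40.
  x = λ² - 52 - 52 = 1600 - 104 ≡ 12; y = λ·(52 - 12) - 33 ≡ 30. → (12, 30)
add G: (12, 30) + (52, 33). λ = (33 - 30)/(52 - 12) ≡ 3/40 mod 53. 40⁻¹ ≡ 4 (mod 53), so λ ≡ 12.
  x = λ² - 12 - 52 = 144 - 64 ≡ 27; y = λ·(12 - 27) - 30 ≡ 2. → (27, 2)
double: tangent at (27, 2): λ = (3·27² + 40)/(2·2) ≡ 1/4. 4⁻¹ ≡ 40 (mod 53), so λ ≡ 1·40 ≡ 40.
  x = λ² - 27 - 27 = 1600 - 54 ≡ 9; y = λ·(27 - 9) - 2 ≡ 29. → (9, 29)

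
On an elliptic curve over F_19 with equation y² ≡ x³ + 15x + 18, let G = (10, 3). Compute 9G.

(12, 8)

Double-and-add on 9 = (1001)₂. Start with G = (10, 3) for the leading 1-bit.
double: tangent at (10, 3): λ = (3·10² + 15)/(2·3) ≡ 11/6. 6⁻¹ ≡ 16 (mod 19) since 6·16 = 96 ≡ 1, so λ ≡ 11·16 ≡ 5.
  x = λ² - 10 - 10 = 25 - 20 ≡ 5; y = λ·(10 - 5) - 3 ≡ 3. → (5, 3)
double: tangent at (5, 3): λ = (3·5² + 15)/(2·3) ≡ 14/6. 6⁻¹ ≡ 16 (mod 19) since 6·16 = 96 ≡ 1, so λ ≡ 14·16 ≡ 15.
  x = λ² - 5 - 5 = 225 - 10 ≡ 6; y = λ·(5 - 6) - 3 ≡ 1. → (6, 1)
double: tangent at (6, 1): λ = (3·6² + 15)/(2·1) ≡ 9/2. 2⁻¹ ≡ 10 (mod 19), so λ ≡ 9·10 ≡ 14.
  x = λ² - 6 - 6 = 196 - 12 ≡ 13; y = λ·(6 - 13) - 1 ≡ 15. → (13, 15)
add G: (13, 15) + (10, 3). λ = (3 - 15)/(10 - 13) ≡ 7/16 mod 19. 16⁻¹ ≡ 6 (mod 19), so λ ≡ 4.
  x = λ² - 13 - 10 = 16 - 23 ≡ 12; y = λ·(13 - 12) - 15 ≡ 8. → (12, 8)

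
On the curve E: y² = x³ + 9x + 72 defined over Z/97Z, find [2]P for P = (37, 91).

tangent at (37, 91): λ = (3·37² + 9)/(2·91) ≡ 42/85. 85⁻¹ ≡ 8 (mod 97) since 85·8 = 680 ≡ 1, so λ ≡ 42·8 ≡ 45.
  x = λ² - 37 - 37 = 2025 - 74 ≡ 11; y = λ·(37 - 11) - 91 ≡ 12. → (11, 12)

(11, 12)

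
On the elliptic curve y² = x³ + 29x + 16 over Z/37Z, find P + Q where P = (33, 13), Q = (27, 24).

(33, 13) + (27, 24). λ = (24 - 13)/(27 - 33) ≡ 11/31 mod 37. 31⁻¹ ≡ 6 (mod 37), so λ ≡ 29.
  x = λ² - 33 - 27 = 841 - 60 ≡ 4; y = λ·(33 - 4) - 13 ≡ 14. → (4, 14)

(4, 14)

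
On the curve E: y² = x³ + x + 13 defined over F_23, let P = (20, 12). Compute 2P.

(8, 2)

tangent at (20, 12): λ = (3·20² + 1)/(2·12) ≡ 5/1. 1⁻¹ ≡ 1 (mod 23) since 1·1 = 1 ≡ 1, so λ ≡ 5·1 ≡ 5.
  x = λ² - 20 - 20 = 25 - 40 ≡ 8; y = λ·(20 - 8) - 12 ≡ 2. → (8, 2)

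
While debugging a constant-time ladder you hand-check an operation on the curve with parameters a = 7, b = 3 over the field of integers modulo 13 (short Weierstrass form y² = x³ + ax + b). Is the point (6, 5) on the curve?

y² = 5² ≡ 12; x³ + 7x + 3 = 261 ≡ 1 (mod 13). 12 ≠ 1.

no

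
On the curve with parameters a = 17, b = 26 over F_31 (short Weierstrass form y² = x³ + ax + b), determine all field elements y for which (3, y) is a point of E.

x³ + 17x + 26 = 104 ≡ 11 (mod 31).
11 is a non-residue mod 31; no y exists.

none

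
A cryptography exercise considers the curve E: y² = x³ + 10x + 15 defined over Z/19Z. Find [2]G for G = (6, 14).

tangent at (6, 14): λ = (3·6² + 10)/(2·14) ≡ 4/9. 9⁻¹ ≡ 17 (mod 19), so λ ≡ 4·17 ≡ 11.
  x = λ² - 6 - 6 = 121 - 12 ≡ 14; y = λ·(6 - 14) - 14 ≡ 12. → (14, 12)

(14, 12)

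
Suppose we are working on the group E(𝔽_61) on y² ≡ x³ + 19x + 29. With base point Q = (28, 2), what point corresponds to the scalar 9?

Repeated addition: build up to 9Q.
2Q: tangent at (28, 2): λ = (3·28² + 19)/(2·2) ≡ 53/4. 4⁻¹ ≡ 46 (mod 61), so λ ≡ 53·46 ≡ 59.
  x = λ² - 28 - 28 = 3481 - 56 ≡ 9; y = λ·(28 - 9) - 2 ≡ 21. → (9, 21)
3Q: (9, 21) + (28, 2). λ = (2 - 21)/(28 - 9) ≡ 42/19 mod 61. 19⁻¹ ≡ 45 (mod 61) since 19·45 = 855 ≡ 1, so λ ≡ 60.
  x = λ² - 9 - 28 = 3600 - 37 ≡ 25; y = λ·(9 - 25) - 21 ≡ 56. → (25, 56)
4Q: (25, 56) + (28, 2). λ = (2 - 56)/(28 - 25) ≡ 7/3 mod 61. 3⁻¹ ≡ 41 (mod 61), so λ ≡ 43.
  x = λ² - 25 - 28 = 1849 - 53 ≡ 27; y = λ·(25 - 27) - 56 ≡ 41. → (27, 41)
5Q: (27, 41) + (28, 2). λ = (2 - 41)/(28 - 27) ≡ 22/1 mod 61. 1⁻¹ ≡ 1 (mod 61) since 1·1 = 1 ≡ 1, so λ ≡ 22.
  x = λ² - 27 - 28 = 484 - 55 ≡ 2; y = λ·(27 - 2) - 41 ≡ 21. → (2, 21)
6Q: (2, 21) + (28, 2). λ = (2 - 21)/(28 - 2) ≡ 42/26 mod 61. 26⁻¹ ≡ 54 (mod 61), so λ ≡ 11.
  x = λ² - 2 - 28 = 121 - 30 ≡ 30; y = λ·(2 - 30) - 21 ≡ 37. → (30, 37)
7Q: (30, 37) + (28, 2). λ = (2 - 37)/(28 - 30) ≡ 26/59 mod 61. 59⁻¹ ≡ 30 (mod 61), so λ ≡ 48.
  x = λ² - 30 - 28 = 2304 - 58 ≡ 50; y = λ·(30 - 50) - 37 ≡ 40. → (50, 40)
8Q: (50, 40) + (28, 2). λ = (2 - 40)/(28 - 50) ≡ 23/39 mod 61. 39⁻¹ ≡ 36 (mod 61) since 39·36 = 1404 ≡ 1, so λ ≡ 35.
  x = λ² - 50 - 28 = 1225 - 78 ≡ 49; y = λ·(50 - 49) - 40 ≡ 56. → (49, 56)
9Q: (49, 56) + (28, 2). λ = (2 - 56)/(28 - 49) ≡ 7/40 mod 61. 40⁻¹ ≡ 29 (mod 61), so λ ≡ 20.
  x = λ² - 49 - 28 = 400 - 77 ≡ 18; y = λ·(49 - 18) - 56 ≡ 15. → (18, 15)

(18, 15)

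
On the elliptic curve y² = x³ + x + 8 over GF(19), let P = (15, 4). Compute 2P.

tangent at (15, 4): λ = (3·15² + 1)/(2·4) ≡ 11/8. 8⁻¹ ≡ 12 (mod 19), so λ ≡ 11·12 ≡ 18.
  x = λ² - 15 - 15 = 324 - 30 ≡ 9; y = λ·(15 - 9) - 4 ≡ 9. → (9, 9)

(9, 9)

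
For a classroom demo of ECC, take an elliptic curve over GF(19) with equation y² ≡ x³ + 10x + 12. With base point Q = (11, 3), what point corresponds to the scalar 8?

(7, 11)

Double-and-add on 8 = (1000)₂. Start with Q = (11, 3) for the leading 1-bit.
double: tangent at (11, 3): λ = (3·11² + 10)/(2·3) ≡ 12/6. 6⁻¹ ≡ 16 (mod 19) since 6·16 = 96 ≡ 1, so λ ≡ 12·16 ≡ 2.
  x = λ² - 11 - 11 = 4 - 22 ≡ 1; y = λ·(11 - 1) - 3 ≡ 17. → (1, 17)
double: tangent at (1, 17): λ = (3·1² + 10)/(2·17) ≡ 13/15. 15⁻¹ ≡ 14 (mod 19), so λ ≡ 13·14 ≡ 11.
  x = λ² - 1 - 1 = 121 - 2 ≡ 5; y = λ·(1 - 5) - 17 ≡ 15. → (5, 15)
double: tangent at (5, 15): λ = (3·5² + 10)/(2·15) ≡ 9/11. 11⁻¹ ≡ 7 (mod 19) since 11·7 = 77 ≡ 1, so λ ≡ 9·7 ≡ 6.
  x = λ² - 5 - 5 = 36 - 10 ≡ 7; y = λ·(5 - 7) - 15 ≡ 11. → (7, 11)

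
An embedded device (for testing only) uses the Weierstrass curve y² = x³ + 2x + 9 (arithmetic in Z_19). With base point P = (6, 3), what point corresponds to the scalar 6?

Double-and-add on 6 = (110)₂. Start with P = (6, 3) for the leading 1-bit.
double: tangent at (6, 3): λ = (3·6² + 2)/(2·3) ≡ 15/6. 6⁻¹ ≡ 16 (mod 19), so λ ≡ 15·16 ≡ 12.
  x = λ² - 6 - 6 = 144 - 12 ≡ 18; y = λ·(6 - 18) - 3 ≡ 5. → (18, 5)
add P: (18, 5) + (6, 3). λ = (3 - 5)/(6 - 18) ≡ 17/7 mod 19. 7⁻¹ ≡ 11 (mod 19), so λ ≡ 16.
  x = λ² - 18 - 6 = 256 - 24 ≡ 4; y = λ·(18 - 4) - 5 ≡ 10. → (4, 10)
double: tangent at (4, 10): λ = (3·4² + 2)/(2·10) ≡ 12/1. 1⁻¹ ≡ 1 (mod 19) since 1·1 = 1 ≡ 1, so λ ≡ 12·1 ≡ 12.
  x = λ² - 4 - 4 = 144 - 8 ≡ 3; y = λ·(4 - 3) - 10 ≡ 2. → (3, 2)

(3, 2)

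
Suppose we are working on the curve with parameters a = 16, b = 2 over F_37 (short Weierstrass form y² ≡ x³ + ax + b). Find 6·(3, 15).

Write G = (3, 15).
Double-and-add on 6 = (110)₂. Start with G = (3, 15) for the leading 1-bit.
double: tangent at (3, 15): λ = (3·3² + 16)/(2·15) ≡ 6/30. 30⁻¹ ≡ 21 (mod 37), so λ ≡ 6·21 ≡ 15.
  x = λ² - 3 - 3 = 225 - 6 ≡ 34; y = λ·(3 - 34) - 15 ≡ 1. → (34, 1)
add G: (34, 1) + (3, 15). λ = (15 - 1)/(3 - 34) ≡ 14/6 mod 37. 6⁻¹ ≡ 31 (mod 37), so λ ≡ 27.
  x = λ² - 34 - 3 = 729 - 37 ≡ 26; y = λ·(34 - 26) - 1 ≡ 30. → (26, 30)
double: tangent at (26, 30): λ = (3·26² + 16)/(2·30) ≡ 9/23. 23⁻¹ ≡ 29 (mod 37), so λ ≡ 9·29 ≡ 2.
  x = λ² - 26 - 26 = 4 - 52 ≡ 26; y = λ·(26 - 26) - 30 ≡ 7. → (26, 7)

(26, 7)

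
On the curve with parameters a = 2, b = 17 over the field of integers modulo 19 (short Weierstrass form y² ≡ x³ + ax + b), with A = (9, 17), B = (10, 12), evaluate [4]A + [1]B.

First 4A:
Repeated addition: build up to 4A.
2A: tangent at (9, 17): λ = (3·9² + 2)/(2·17) ≡ 17/15. 15⁻¹ ≡ 14 (mod 19), so λ ≡ 17·14 ≡ 10.
  x = λ² - 9 - 9 = 100 - 18 ≡ 6; y = λ·(9 - 6) - 17 ≡ 13. → (6, 13)
3A: (6, 13) + (9, 17). λ = (17 - 13)/(9 - 6) ≡ 4/3 mod 19. 3⁻¹ ≡ 13 (mod 19) since 3·13 = 39 ≡ 1, so λ ≡ 14.
  x = λ² - 6 - 9 = 196 - 15 ≡ 10; y = λ·(6 - 10) - 13 ≡ 7. → (10, 7)
4A: (10, 7) + (9, 17). λ = (17 - 7)/(9 - 10) ≡ 10/18 mod 19. 18⁻¹ ≡ 18 (mod 19), so λ ≡ 9.
  x = λ² - 10 - 9 = 81 - 19 ≡ 5; y = λ·(10 - 5) - 7 ≡ 0. → (5, 0)
4A = (5, 0).
Finally 4A + B:
(5, 0) + (10, 12). λ = (12 - 0)/(10 - 5) ≡ 12/5 mod 19. 5⁻¹ ≡ 4 (mod 19), so λ ≡ 10.
  x = λ² - 5 - 10 = 100 - 15 ≡ 9; y = λ·(5 - 9) - 0 ≡ 17. → (9, 17)

(9, 17)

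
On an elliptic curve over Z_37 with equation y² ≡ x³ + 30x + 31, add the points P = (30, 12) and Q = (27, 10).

(1, 32)

(30, 12) + (27, 10). λ = (10 - 12)/(27 - 30) ≡ 35/34 mod 37. 34⁻¹ ≡ 12 (mod 37) since 34·12 = 408 ≡ 1, so λ ≡ 13.
  x = λ² - 30 - 27 = 169 - 57 ≡ 1; y = λ·(30 - 1) - 12 ≡ 32. → (1, 32)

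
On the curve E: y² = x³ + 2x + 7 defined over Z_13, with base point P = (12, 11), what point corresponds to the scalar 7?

(12, 2)

Double-and-add on 7 = (111)₂. Start with P = (12, 11) for the leading 1-bit.
double: tangent at (12, 11): λ = (3·12² + 2)/(2·11) ≡ 5/9. 9⁻¹ ≡ 3 (mod 13) since 9·3 = 27 ≡ 1, so λ ≡ 5·3 ≡ 2.
  x = λ² - 12 - 12 = 4 - 24 ≡ 6; y = λ·(12 - 6) - 11 ≡ 1. → (6, 1)
add P: (6, 1) + (12, 11). λ = (11 - 1)/(12 - 6) ≡ 10/6 mod 13. 6⁻¹ ≡ 11 (mod 13) since 6·11 = 66 ≡ 1, so λ ≡ 6.
  x = λ² - 6 - 12 = 36 - 18 ≡ 5; y = λ·(6 - 5) - 1 ≡ 5. → (5, 5)
double: tangent at (5, 5): λ = (3·5² + 2)/(2·5) ≡ 12/10. 10⁻¹ ≡ 4 (mod 13) since 10·4 = 40 ≡ 1, so λ ≡ 12·4 ≡ 9.
  x = λ² - 5 - 5 = 81 - 10 ≡ 6; y = λ·(5 - 6) - 5 ≡ 12. → (6, 12)
add P: (6, 12) + (12, 11). λ = (11 - 12)/(12 - 6) ≡ 12/6 mod 13. 6⁻¹ ≡ 11 (mod 13), so λ ≡ 2.
  x = λ² - 6 - 12 = 4 - 18 ≡ 12; y = λ·(6 - 12) - 12 ≡ 2. → (12, 2)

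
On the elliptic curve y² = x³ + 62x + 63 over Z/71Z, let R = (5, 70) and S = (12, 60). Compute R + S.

(43, 35)

(5, 70) + (12, 60). λ = (60 - 70)/(12 - 5) ≡ 61/7 mod 71. 7⁻¹ ≡ 61 (mod 71), so λ ≡ 29.
  x = λ² - 5 - 12 = 841 - 17 ≡ 43; y = λ·(5 - 43) - 70 ≡ 35. → (43, 35)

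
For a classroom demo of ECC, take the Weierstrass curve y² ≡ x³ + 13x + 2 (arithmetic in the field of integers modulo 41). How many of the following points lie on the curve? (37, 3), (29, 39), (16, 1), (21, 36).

3

(37, 3): 3² ≡ 9, rhs ≡ 9 → on.
(29, 39): 39² ≡ 4, rhs ≡ 4 → on.
(16, 1): 1² ≡ 1, rhs ≡ 1 → on.
(21, 36): 36² ≡ 25, rhs ≡ 24 → off.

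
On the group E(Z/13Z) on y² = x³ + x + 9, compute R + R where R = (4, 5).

(6, 6)

tangent at (4, 5): λ = (3·4² + 1)/(2·5) ≡ 10/10. 10⁻¹ ≡ 4 (mod 13), so λ ≡ 10·4 ≡ 1.
  x = λ² - 4 - 4 = 1 - 8 ≡ 6; y = λ·(4 - 6) - 5 ≡ 6. → (6, 6)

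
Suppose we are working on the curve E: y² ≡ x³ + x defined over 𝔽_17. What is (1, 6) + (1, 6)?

(0, 0)

tangent at (1, 6): λ = (3·1² + 1)/(2·6) ≡ 4/12. 12⁻¹ ≡ 10 (mod 17), so λ ≡ 4·10 ≡ 6.
  x = λ² - 1 - 1 = 36 - 2 ≡ 0; y = λ·(1 - 0) - 6 ≡ 0. → (0, 0)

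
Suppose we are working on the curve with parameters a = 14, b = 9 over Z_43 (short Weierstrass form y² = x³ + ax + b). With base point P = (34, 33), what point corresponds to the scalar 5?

(9, 41)

Repeated addition: build up to 5P.
2P: tangent at (34, 33): λ = (3·34² + 14)/(2·33) ≡ 42/23. 23⁻¹ ≡ 15 (mod 43), so λ ≡ 42·15 ≡ 28.
  x = λ² - 34 - 34 = 784 - 68 ≡ 28; y = λ·(34 - 28) - 33 ≡ 6. → (28, 6)
3P: (28, 6) + (34, 33). λ = (33 - 6)/(34 - 28) ≡ 27/6 mod 43. 6⁻¹ ≡ 36 (mod 43), so λ ≡ 26.
  x = λ² - 28 - 34 = 676 - 62 ≡ 12; y = λ·(28 - 12) - 6 ≡ 23. → (12, 23)
4P: (12, 23) + (34, 33). λ = (33 - 23)/(34 - 12) ≡ 10/22 mod 43. 22⁻¹ ≡ 2 (mod 43), so λ ≡ 20.
  x = λ² - 12 - 34 = 400 - 46 ≡ 10; y = λ·(12 - 10) - 23 ≡ 17. → (10, 17)
5P: (10, 17) + (34, 33). λ = (33 - 17)/(34 - 10) ≡ 16/24 mod 43. 24⁻¹ ≡ 9 (mod 43), so λ ≡ 15.
  x = λ² - 10 - 34 = 225 - 44 ≡ 9; y = λ·(10 - 9) - 17 ≡ 41. → (9, 41)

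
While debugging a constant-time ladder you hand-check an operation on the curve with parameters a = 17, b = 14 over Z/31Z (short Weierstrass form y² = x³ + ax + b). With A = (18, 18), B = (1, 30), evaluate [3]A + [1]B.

First 3A:
Repeated addition: build up to 3A.
2A: tangent at (18, 18): λ = (3·18² + 17)/(2·18) ≡ 28/5. 5⁻¹ ≡ 25 (mod 31) since 5·25 = 125 ≡ 1, so λ ≡ 28·25 ≡ 18.
  x = λ² - 18 - 18 = 324 - 36 ≡ 9; y = λ·(18 - 9) - 18 ≡ 20. → (9, 20)
3A: (9, 20) + (18, 18). λ = (18 - 20)/(18 - 9) ≡ 29/9 mod 31. 9⁻¹ ≡ 7 (mod 31) since 9·7 = 63 ≡ 1, so λ ≡ 17.
  x = λ² - 9 - 18 = 289 - 27 ≡ 14; y = λ·(9 - 14) - 20 ≡ 19. → (14, 19)
3A = (14, 19).
Finally 3A + B:
(14, 19) + (1, 30). λ = (30 - 19)/(1 - 14) ≡ 11/18 mod 31. 18⁻¹ ≡ 19 (mod 31) since 18·19 = 342 ≡ 1, so λ ≡ 23.
  x = λ² - 14 - 1 = 529 - 15 ≡ 18; y = λ·(14 - 18) - 19 ≡ 13. → (18, 13)

(18, 13)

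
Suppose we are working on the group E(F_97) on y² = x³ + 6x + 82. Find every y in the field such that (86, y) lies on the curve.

25, 72

x³ + 6x + 82 = 636654 ≡ 43 (mod 97).
Square roots of 43 mod 97: 25 and 72 (since 25² = 625 ≡ 43).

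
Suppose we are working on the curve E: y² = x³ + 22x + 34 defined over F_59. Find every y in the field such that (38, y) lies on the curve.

x³ + 22x + 34 = 55742 ≡ 46 (mod 59).
Square roots of 46 mod 59: 20 and 39 (since 20² = 400 ≡ 46).

20, 39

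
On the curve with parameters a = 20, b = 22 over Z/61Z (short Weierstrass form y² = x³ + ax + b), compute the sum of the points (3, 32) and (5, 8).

(14, 39)

(3, 32) + (5, 8). λ = (8 - 32)/(5 - 3) ≡ 37/2 mod 61. 2⁻¹ ≡ 31 (mod 61), so λ ≡ 49.
  x = λ² - 3 - 5 = 2401 - 8 ≡ 14; y = λ·(3 - 14) - 32 ≡ 39. → (14, 39)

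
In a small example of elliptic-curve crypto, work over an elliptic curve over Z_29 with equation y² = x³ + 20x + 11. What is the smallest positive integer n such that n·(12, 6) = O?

2P: tangent at (12, 6): λ = (3·12² + 20)/(2·6) ≡ 17/12. 12⁻¹ ≡ 17 (mod 29) since 12·17 = 204 ≡ 1, so λ ≡ 17·17 ≡ 28.
  x = λ² - 12 - 12 = 784 - 24 ≡ 6; y = λ·(12 - 6) - 6 ≡ 17. → (6, 17)
3P: (6, 17) + (12, 6). λ = (6 - 17)/(12 - 6) ≡ 18/6 mod 29. 6⁻¹ ≡ 5 (mod 29), so λ ≡ 3.
  x = λ² - 6 - 12 = 9 - 18 ≡ 20; y = λ·(6 - 20) - 17 ≡ 28. → (20, 28)
4P: (20, 28) + (12, 6). λ = (6 - 28)/(12 - 20) ≡ 7/21 mod 29. 21⁻¹ ≡ 18 (mod 29) since 21·18 = 378 ≡ 1, so λ ≡ 10.
  x = λ² - 20 - 12 = 100 - 32 ≡ 10; y = λ·(20 - 10) - 28 ≡ 14. → (10, 14)
5P: (10, 14) + (12, 6). λ = (6 - 14)/(12 - 10) ≡ 21/2 mod 29. 2⁻¹ ≡ 15 (mod 29), so λ ≡ 25.
  x = λ² - 10 - 12 = 625 - 22 ≡ 23; y = λ·(10 - 23) - 14 ≡ 9. → (23, 9)
6P: (23, 9) + (12, 6). λ = (6 - 9)/(12 - 23) ≡ 26/18 mod 29. 18⁻¹ ≡ 21 (mod 29), so λ ≡ 24.
  x = λ² - 23 - 12 = 576 - 35 ≡ 19; y = λ·(23 - 19) - 9 ≡ 0. → (19, 0)
7P: (19, 0) + (12, 6). λ = (6 - 0)/(12 - 19) ≡ 6/22 mod 29. 22⁻¹ ≡ 4 (mod 29) since 22·4 = 88 ≡ 1, so λ ≡ 24.
  x = λ² - 19 - 12 = 576 - 31 ≡ 23; y = λ·(19 - 23) - 0 ≡ 20. → (23, 20)
8P: (23, 20) + (12, 6). λ = (6 - 20)/(12 - 23) ≡ 15/18 mod 29. 18⁻¹ ≡ 21 (mod 29), so λ ≡ 25.
  x = λ² - 23 - 12 = 625 - 35 ≡ 10; y = λ·(23 - 10) - 20 ≡ 15. → (10, 15)
9P: (10, 15) + (12, 6). λ = (6 - 15)/(12 - 10) ≡ 20/2 mod 29. 2⁻¹ ≡ 15 (mod 29) since 2·15 = 30 ≡ 1, so λ ≡ 10.
  x = λ² - 10 - 12 = 100 - 22 ≡ 20; y = λ·(10 - 20) - 15 ≡ 1. → (20, 1)
10P: (20, 1) + (12, 6). λ = (6 - 1)/(12 - 20) ≡ 5/21 mod 29. 21⁻¹ ≡ 18 (mod 29), so λ ≡ 3.
  x = λ² - 20 - 12 = 9 - 32 ≡ 6; y = λ·(20 - 6) - 1 ≡ 12. → (6, 12)
11P: (6, 12) + (12, 6). λ = (6 - 12)/(12 - 6) ≡ 23/6 mod 29. 6⁻¹ ≡ 5 (mod 29) since 6·5 = 30 ≡ 1, so λ ≡ 28.
  x = λ² - 6 - 12 = 784 - 18 ≡ 12; y = λ·(6 - 12) - 12 ≡ 23. → (12, 23)
12P: (12, 23) + (12, 6): same x and y₁ ≡ -y₂, so the sum is O.
12P = O, so the order is 12.

12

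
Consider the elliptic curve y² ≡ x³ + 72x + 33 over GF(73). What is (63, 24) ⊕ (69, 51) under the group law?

(16, 5)

(63, 24) + (69, 51). λ = (51 - 24)/(69 - 63) ≡ 27/6 mod 73. 6⁻¹ ≡ 61 (mod 73) since 6·61 = 366 ≡ 1, so λ ≡ 41.
  x = λ² - 63 - 69 = 1681 - 132 ≡ 16; y = λ·(63 - 16) - 24 ≡ 5. → (16, 5)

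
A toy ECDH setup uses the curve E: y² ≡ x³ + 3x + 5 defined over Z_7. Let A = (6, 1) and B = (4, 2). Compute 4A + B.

(4, 5)

First 4A:
Double-and-add on 4 = (100)₂. Start with A = (6, 1) for the leading 1-bit.
double: tangent at (6, 1): λ = (3·6² + 3)/(2·1) ≡ 6/2. 2⁻¹ ≡ 4 (mod 7) since 2·4 = 8 ≡ 1, so λ ≡ 6·4 ≡ 3.
  x = λ² - 6 - 6 = 9 - 12 ≡ 4; y = λ·(6 - 4) - 1 ≡ 5. → (4, 5)
double: tangent at (4, 5): λ = (3·4² + 3)/(2·5) ≡ 2/3. 3⁻¹ ≡ 5 (mod 7) since 3·5 = 15 ≡ 1, so λ ≡ 2·5 ≡ 3.
  x = λ² - 4 - 4 = 9 - 8 ≡ 1; y = λ·(4 - 1) - 5 ≡ 4. → (1, 4)
4A = (1, 4).
Finally 4A + B:
(1, 4) + (4, 2). λ = (2 - 4)/(4 - 1) ≡ 5/3 mod 7. 3⁻¹ ≡ 5 (mod 7), so λ ≡ 4.
  x = λ² - 1 - 4 = 16 - 5 ≡ 4; y = λ·(1 - 4) - 4 ≡ 5. → (4, 5)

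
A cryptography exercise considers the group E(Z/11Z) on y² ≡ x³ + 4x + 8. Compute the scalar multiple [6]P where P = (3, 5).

Repeated addition: build up to 6P.
2P: tangent at (3, 5): λ = (3·3² + 4)/(2·5) ≡ 9/10. 10⁻¹ ≡ 10 (mod 11), so λ ≡ 9·10 ≡ 2.
  x = λ² - 3 - 3 = 4 - 6 ≡ 9; y = λ·(3 - 9) - 5 ≡ 5. → (9, 5)
3P: (9, 5) + (3, 5). λ = (5 - 5)/(3 - 9) ≡ 0/5 mod 11. 5⁻¹ ≡ 9 (mod 11), so λ ≡ 0.
  x = λ² - 9 - 3 = 0 - 12 ≡ 10; y = λ·(9 - 10) - 5 ≡ 6. → (10, 6)
4P: (10, 6) + (3, 5). λ = (5 - 6)/(3 - 10) ≡ 10/4 mod 11. 4⁻¹ ≡ 3 (mod 11) since 4·3 = 12 ≡ 1, so λ ≡ 8.
  x = λ² - 10 - 3 = 64 - 13 ≡ 7; y = λ·(10 - 7) - 6 ≡ 7. → (7, 7)
5P: (7, 7) + (3, 5). λ = (5 - 7)/(3 - 7) ≡ 9/7 mod 11. 7⁻¹ ≡ 8 (mod 11), so λ ≡ 6.
  x = λ² - 7 - 3 = 36 - 10 ≡ 4; y = λ·(7 - 4) - 7 ≡ 0. → (4, 0)
6P: (4, 0) + (3, 5). λ = (5 - 0)/(3 - 4) ≡ 5/10 mod 11. 10⁻¹ ≡ 10 (mod 11) since 10·10 = 100 ≡ 1, so λ ≡ 6.
  x = λ² - 4 - 3 = 36 - 7 ≡ 7; y = λ·(4 - 7) - 0 ≡ 4. → (7, 4)

(7, 4)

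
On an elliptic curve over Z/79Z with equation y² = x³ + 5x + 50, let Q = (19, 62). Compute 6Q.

Double-and-add on 6 = (110)₂. Start with Q = (19, 62) for the leading 1-bit.
double: tangent at (19, 62): λ = (3·19² + 5)/(2·62) ≡ 61/45. 45⁻¹ ≡ 72 (mod 79), so λ ≡ 61·72 ≡ 47.
  x = λ² - 19 - 19 = 2209 - 38 ≡ 38; y = λ·(19 - 38) - 62 ≡ 72. → (38, 72)
add Q: (38, 72) + (19, 62). λ = (62 - 72)/(19 - 38) ≡ 69/60 mod 79. 60⁻¹ ≡ 54 (mod 79) since 60·54 = 3240 ≡ 1, so λ ≡ 13.
  x = λ² - 38 - 19 = 169 - 57 ≡ 33; y = λ·(38 - 33) - 72 ≡ 72. → (33, 72)
double: tangent at (33, 72): λ = (3·33² + 5)/(2·72) ≡ 33/65. 65⁻¹ ≡ 62 (mod 79), so λ ≡ 33·62 ≡ 71.
  x = λ² - 33 - 33 = 5041 - 66 ≡ 77; y = λ·(33 - 77) - 72 ≡ 43. → (77, 43)

(77, 43)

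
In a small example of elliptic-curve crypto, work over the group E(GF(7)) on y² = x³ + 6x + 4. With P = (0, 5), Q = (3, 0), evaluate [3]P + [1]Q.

First 3P:
Repeated addition: build up to 3P.
2P: tangent at (0, 5): λ = (3·0² + 6)/(2·5) ≡ 6/3. 3⁻¹ ≡ 5 (mod 7), so λ ≡ 6·5 ≡ 2.
  x = λ² - 0 - 0 = 4 - 0 ≡ 4; y = λ·(0 - 4) - 5 ≡ 1. → (4, 1)
3P: (4, 1) + (0, 5). λ = (5 - 1)/(0 - 4) ≡ 4/3 mod 7. 3⁻¹ ≡ 5 (mod 7) since 3·5 = 15 ≡ 1, so λ ≡ 6.
  x = λ² - 4 - 0 = 36 - 4 ≡ 4; y = λ·(4 - 4) - 1 ≡ 6. → (4, 6)
3P = (4, 6).
Finally 3P + Q:
(4, 6) + (3, 0). λ = (0 - 6)/(3 - 4) ≡ 1/6 mod 7. 6⁻¹ ≡ 6 (mod 7), so λ ≡ 6.
  x = λ² - 4 - 3 = 36 - 7 ≡ 1; y = λ·(4 - 1) - 6 ≡ 5. → (1, 5)

(1, 5)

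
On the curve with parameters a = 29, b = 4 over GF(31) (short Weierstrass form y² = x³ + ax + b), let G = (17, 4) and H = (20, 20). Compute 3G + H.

First 3G:
Repeated addition: build up to 3G.
2G: tangent at (17, 4): λ = (3·17² + 29)/(2·4) ≡ 28/8. 8⁻¹ ≡ 4 (mod 31), so λ ≡ 28·4 ≡ 19.
  x = λ² - 17 - 17 = 361 - 34 ≡ 17; y = λ·(17 - 17) - 4 ≡ 27. → (17, 27)
3G: (17, 27) + (17, 4): same x and y₁ ≡ -y₂, so the sum is the point at infinity.
3G = the point at infinity.
Finally 3G + H:
the point at infinity + (20, 20) = (20, 20) (identity).

(20, 20)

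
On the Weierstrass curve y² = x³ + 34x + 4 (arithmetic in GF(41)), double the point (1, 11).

tangent at (1, 11): λ = (3·1² + 34)/(2·11) ≡ 37/22. 22⁻¹ ≡ 28 (mod 41), so λ ≡ 37·28 ≡ 11.
  x = λ² - 1 - 1 = 121 - 2 ≡ 37; y = λ·(1 - 37) - 11 ≡ 3. → (37, 3)

(37, 3)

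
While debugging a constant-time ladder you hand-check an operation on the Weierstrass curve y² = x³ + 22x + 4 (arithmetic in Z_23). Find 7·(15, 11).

(0, 21)

Write G = (15, 11).
Repeated addition: build up to 7G.
2G: tangent at (15, 11): λ = (3·15² + 22)/(2·11) ≡ 7/22. 22⁻¹ ≡ 22 (mod 23) since 22·22 = 484 ≡ 1, so λ ≡ 7·22 ≡ 16.
  x = λ² - 15 - 15 = 256 - 30 ≡ 19; y = λ·(15 - 19) - 11 ≡ 17. → (19, 17)
3G: (19, 17) + (15, 11). λ = (11 - 17)/(15 - 19) ≡ 17/19 mod 23. 19⁻¹ ≡ 17 (mod 23), so λ ≡ 13.
  x = λ² - 19 - 15 = 169 - 34 ≡ 20; y = λ·(19 - 20) - 17 ≡ 16. → (20, 16)
4G: (20, 16) + (15, 11). λ = (11 - 16)/(15 - 20) ≡ 18/18 mod 23. 18⁻¹ ≡ 9 (mod 23) since 18·9 = 162 ≡ 1, so λ ≡ 1.
  x = λ² - 20 - 15 = 1 - 35 ≡ 12; y = λ·(20 - 12) - 16 ≡ 15. → (12, 15)
5G: (12, 15) + (15, 11). λ = (11 - 15)/(15 - 12) ≡ 19/3 mod 23. 3⁻¹ ≡ 8 (mod 23), so λ ≡ 14.
  x = λ² - 12 - 15 = 196 - 27 ≡ 8; y = λ·(12 - 8) - 15 ≡ 18. → (8, 18)
6G: (8, 18) + (15, 11). λ = (11 - 18)/(15 - 8) ≡ 16/7 mod 23. 7⁻¹ ≡ 10 (mod 23) since 7·10 = 70 ≡ 1, so λ ≡ 22.
  x = λ² - 8 - 15 = 484 - 23 ≡ 1; y = λ·(8 - 1) - 18 ≡ 21. → (1, 21)
7G: (1, 21) + (15, 11). λ = (11 - 21)/(15 - 1) ≡ 13/14 mod 23. 14⁻¹ ≡ 5 (mod 23), so λ ≡ 19.
  x = λ² - 1 - 15 = 361 - 16 ≡ 0; y = λ·(1 - 0) - 21 ≡ 21. → (0, 21)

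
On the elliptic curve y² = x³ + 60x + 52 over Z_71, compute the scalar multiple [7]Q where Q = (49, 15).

Double-and-add on 7 = (111)₂. Start with Q = (49, 15) for the leading 1-bit.
double: tangent at (49, 15): λ = (3·49² + 60)/(2·15) ≡ 21/30. 30⁻¹ ≡ 45 (mod 71), so λ ≡ 21·45 ≡ 22.
  x = λ² - 49 - 49 = 484 - 98 ≡ 31; y = λ·(49 - 31) - 15 ≡ 26. → (31, 26)
add Q: (31, 26) + (49, 15). λ = (15 - 26)/(49 - 31) ≡ 60/18 mod 71. 18⁻¹ ≡ 4 (mod 71), so λ ≡ 27.
  x = λ² - 31 - 49 = 729 - 80 ≡ 10; y = λ·(31 - 10) - 26 ≡ 44. → (10, 44)
double: tangent at (10, 44): λ = (3·10² + 60)/(2·44) ≡ 5/17. 17⁻¹ ≡ 46 (mod 71) since 17·46 = 782 ≡ 1, so λ ≡ 5·46 ≡ 17.
  x = λ² - 10 - 10 = 289 - 20 ≡ 56; y = λ·(10 - 56) - 44 ≡ 26. → (56, 26)
add Q: (56, 26) + (49, 15). λ = (15 - 26)/(49 - 56) ≡ 60/64 mod 71. 64⁻¹ ≡ 10 (mod 71) since 64·10 = 640 ≡ 1, so λ ≡ 32.
  x = λ² - 56 - 49 = 1024 - 105 ≡ 67; y = λ·(56 - 67) - 26 ≡ 48. → (67, 48)

(67, 48)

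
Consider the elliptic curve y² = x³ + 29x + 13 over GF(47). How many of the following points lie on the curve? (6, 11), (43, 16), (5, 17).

(6, 11): 11² ≡ 27, rhs ≡ 27 → on.
(43, 16): 16² ≡ 21, rhs ≡ 21 → on.
(5, 17): 17² ≡ 7, rhs ≡ 1 → off.

2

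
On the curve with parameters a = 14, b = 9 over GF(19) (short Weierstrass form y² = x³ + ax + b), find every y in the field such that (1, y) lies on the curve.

x³ + 14x + 9 = 24 ≡ 5 (mod 19).
Square roots of 5 mod 19: 9 and 10 (since 9² = 81 ≡ 5).

9, 10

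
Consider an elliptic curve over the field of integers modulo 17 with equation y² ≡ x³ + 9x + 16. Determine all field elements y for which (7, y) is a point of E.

none

x³ + 9x + 16 = 422 ≡ 14 (mod 17).
14 is a non-residue mod 17; no y exists.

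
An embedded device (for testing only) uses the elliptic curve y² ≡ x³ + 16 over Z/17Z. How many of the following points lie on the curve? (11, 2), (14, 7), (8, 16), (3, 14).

(11, 2): 2² ≡ 4, rhs ≡ 4 → on.
(14, 7): 7² ≡ 15, rhs ≡ 6 → off.
(8, 16): 16² ≡ 1, rhs ≡ 1 → on.
(3, 14): 14² ≡ 9, rhs ≡ 9 → on.

3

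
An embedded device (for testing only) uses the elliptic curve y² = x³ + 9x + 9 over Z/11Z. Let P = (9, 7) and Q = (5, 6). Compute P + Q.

(6, 2)

(9, 7) + (5, 6). λ = (6 - 7)/(5 - 9) ≡ 10/7 mod 11. 7⁻¹ ≡ 8 (mod 11), so λ ≡ 3.
  x = λ² - 9 - 5 = 9 - 14 ≡ 6; y = λ·(9 - 6) - 7 ≡ 2. → (6, 2)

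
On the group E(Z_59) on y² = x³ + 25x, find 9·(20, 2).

(7, 39)

Write G = (20, 2).
Double-and-add on 9 = (1001)₂. Start with G = (20, 2) for the leading 1-bit.
double: tangent at (20, 2): λ = (3·20² + 25)/(2·2) ≡ 45/4. 4⁻¹ ≡ 15 (mod 59), so λ ≡ 45·15 ≡ 26.
  x = λ² - 20 - 20 = 676 - 40 ≡ 46; y = λ·(20 - 46) - 2 ≡ 30. → (46, 30)
double: tangent at (46, 30): λ = (3·46² + 25)/(2·30) ≡ 1/1. 1⁻¹ ≡ 1 (mod 59) since 1·1 = 1 ≡ 1, so λ ≡ 1·1 ≡ 1.
  x = λ² - 46 - 46 = 1 - 92 ≡ 27; y = λ·(46 - 27) - 30 ≡ 48. → (27, 48)
double: tangent at (27, 48): λ = (3·27² + 25)/(2·48) ≡ 29/37. 37⁻¹ ≡ 8 (mod 59) since 37·8 = 296 ≡ 1, so λ ≡ 29·8 ≡ 55.
  x = λ² - 27 - 27 = 3025 - 54 ≡ 21; y = λ·(27 - 21) - 48 ≡ 46. → (21, 46)
add G: (21, 46) + (20, 2). λ = (2 - 46)/(20 - 21) ≡ 15/58 mod 59. 58⁻¹ ≡ 58 (mod 59), so λ ≡ 44.
  x = λ² - 21 - 20 = 1936 - 41 ≡ 7; y = λ·(21 - 7) - 46 ≡ 39. → (7, 39)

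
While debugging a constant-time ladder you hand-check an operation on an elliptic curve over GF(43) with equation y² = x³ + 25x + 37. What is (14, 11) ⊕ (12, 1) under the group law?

(42, 21)

(14, 11) + (12, 1). λ = (1 - 11)/(12 - 14) ≡ 33/41 mod 43. 41⁻¹ ≡ 21 (mod 43) since 41·21 = 861 ≡ 1, so λ ≡ 5.
  x = λ² - 14 - 12 = 25 - 26 ≡ 42; y = λ·(14 - 42) - 11 ≡ 21. → (42, 21)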